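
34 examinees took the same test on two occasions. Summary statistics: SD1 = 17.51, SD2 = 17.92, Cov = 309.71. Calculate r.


r = cov(X,Y) / (SD_X * SD_Y)
r = 309.71 / (17.51 * 17.92)
r = 309.71 / 313.7792
r = 0.987

0.987


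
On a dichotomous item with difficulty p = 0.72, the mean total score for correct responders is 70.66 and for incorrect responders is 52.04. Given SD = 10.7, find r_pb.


q = 1 - p = 0.28
rpb = ((M1 - M0) / SD) * sqrt(p * q)
rpb = ((70.66 - 52.04) / 10.7) * sqrt(0.72 * 0.28)
rpb = 0.7813

0.7813


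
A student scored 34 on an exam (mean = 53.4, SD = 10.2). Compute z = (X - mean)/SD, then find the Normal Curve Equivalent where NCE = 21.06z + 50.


z = (X - mean) / SD = (34 - 53.4) / 10.2
z = -19.4 / 10.2
z = -1.902
NCE = NCE = 21.06z + 50
Carry z at full precision (z = -19.4 / 10.2) into the conversion:
NCE = 21.06 * (-19.4 / 10.2) + 50 = -408.564 / 10.2 + 50
NCE = -40.0553 + 50
NCE = 9.9447

9.9447


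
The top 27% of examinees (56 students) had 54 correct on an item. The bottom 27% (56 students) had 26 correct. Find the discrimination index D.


p_upper = 54/56 = 0.9643
p_lower = 26/56 = 0.4643
D = 0.9643 - 0.4643 = 0.5

0.5


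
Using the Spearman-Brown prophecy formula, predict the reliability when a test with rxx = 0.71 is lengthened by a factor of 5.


r_new = (n * rxx) / (1 + (n-1) * rxx)
r_new = (5 * 0.71) / (1 + 4 * 0.71)
r_new = 3.55 / 3.84
r_new = 0.9245

0.9245


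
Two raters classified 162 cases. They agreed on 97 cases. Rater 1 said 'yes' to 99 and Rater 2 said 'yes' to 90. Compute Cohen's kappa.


P_o = 97/162 = 0.598765
P_e = (99*90 + 63*72) / 26244 = 0.512346
kappa = (P_o - P_e) / (1 - P_e)
kappa = (0.598765 - 0.512346) / (1 - 0.512346)
kappa = 0.1772

0.1772


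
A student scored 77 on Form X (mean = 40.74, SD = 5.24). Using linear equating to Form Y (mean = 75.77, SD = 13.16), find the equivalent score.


slope = SD_Y / SD_X = 13.16 / 5.24 ~ 2.5115
intercept = mean_Y - slope * mean_X = 75.77 - (13.16 / 5.24) * 40.74 ~ -26.5465
Y = slope * X + intercept. To avoid rounding drift from the rounded slope/intercept, evaluate the equivalent form Y = mean_Y + SD_Y * (X - mean_X) / SD_X at full precision:
Y = 75.77 + 13.16 * (77 - 40.74) / 5.24
Y = 75.77 + 13.16 * 36.26 / 5.24
Y = 75.77 + 477.1816 / 5.24
Y = 75.77 + 91.0652
Y = 166.8352

166.8352


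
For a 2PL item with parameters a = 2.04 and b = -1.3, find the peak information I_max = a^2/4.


For 2PL, max info at theta = b = -1.3
I_max = a^2 / 4 = 2.04^2 / 4
= 4.1616 / 4
I_max = 1.0404

1.0404


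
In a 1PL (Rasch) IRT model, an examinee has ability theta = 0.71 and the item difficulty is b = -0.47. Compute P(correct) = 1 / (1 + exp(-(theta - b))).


theta - b = 0.71 - -0.47 = 1.18
exp(-(theta - b)) = exp(-1.18) = 0.3073
P = 1 / (1 + 0.3073)
P = 0.7649

0.7649


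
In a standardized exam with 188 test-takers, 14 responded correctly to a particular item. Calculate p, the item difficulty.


Item difficulty p = number correct / total examinees
p = 14 / 188
p = 0.0745

0.0745


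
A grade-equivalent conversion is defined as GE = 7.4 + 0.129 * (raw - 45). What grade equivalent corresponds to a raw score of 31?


raw - median = 31 - 45 = -14
slope * diff = 0.129 * -14 = -1.806
GE = 7.4 + -1.806
GE = 5.594

5.594


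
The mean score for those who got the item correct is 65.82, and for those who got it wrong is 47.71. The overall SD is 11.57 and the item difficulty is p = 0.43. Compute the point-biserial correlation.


q = 1 - p = 0.57
rpb = ((M1 - M0) / SD) * sqrt(p * q)
rpb = ((65.82 - 47.71) / 11.57) * sqrt(0.43 * 0.57)
rpb = 0.7749

0.7749


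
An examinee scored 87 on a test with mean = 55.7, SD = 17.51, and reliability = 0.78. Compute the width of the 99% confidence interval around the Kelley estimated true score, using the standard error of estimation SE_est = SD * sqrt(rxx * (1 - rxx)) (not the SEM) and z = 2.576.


True score estimate = 0.78*87 + 0.22*55.7 = 80.114
SE_est = SD * sqrt(rxx * (1 - rxx)) = 17.51 * sqrt(0.78 * 0.22) = 17.51 * sqrt(0.1716) = 7.253453
CI = T_est +/- z * SE_est, so width = 2 * z * SE_est = 2 * 2.576 * 7.253453
Width = 37.3698

37.3698


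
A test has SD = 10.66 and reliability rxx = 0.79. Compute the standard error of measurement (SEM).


SEM = SD * sqrt(1 - rxx)
SEM = 10.66 * sqrt(1 - 0.79)
SEM = 10.66 * sqrt(0.21) = 10.66 * 0.458258
SEM = 4.885

4.885


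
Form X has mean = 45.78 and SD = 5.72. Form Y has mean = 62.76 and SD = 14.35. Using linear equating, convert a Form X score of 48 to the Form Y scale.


slope = SD_Y / SD_X = 14.35 / 5.72 ~ 2.5087
intercept = mean_Y - slope * mean_X = 62.76 - (14.35 / 5.72) * 45.78 ~ -52.0902
Y = slope * X + intercept. To avoid rounding drift from the rounded slope/intercept, evaluate the equivalent form Y = mean_Y + SD_Y * (X - mean_X) / SD_X at full precision:
Y = 62.76 + 14.35 * (48 - 45.78) / 5.72
Y = 62.76 + 14.35 * 2.22 / 5.72
Y = 62.76 + 31.857 / 5.72
Y = 62.76 + 5.5694
Y = 68.3294

68.3294


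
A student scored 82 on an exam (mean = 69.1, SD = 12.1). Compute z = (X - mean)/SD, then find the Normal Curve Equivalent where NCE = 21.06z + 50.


z = (X - mean) / SD = (82 - 69.1) / 12.1
z = 12.9 / 12.1
z = 1.0661
NCE = NCE = 21.06z + 50
Carry z at full precision (z = 12.9 / 12.1) into the conversion:
NCE = 21.06 * (12.9 / 12.1) + 50 = 271.674 / 12.1 + 50
NCE = 22.4524 + 50
NCE = 72.4524

72.4524


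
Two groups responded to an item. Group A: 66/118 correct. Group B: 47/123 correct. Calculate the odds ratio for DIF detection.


Odds_A = 66/52 = 1.2692
Odds_B = 47/76 = 0.6184
OR = Odds_A / Odds_B = 1.2692 / 0.6184
Exactly, OR = (66 * 76) / (52 * 47) = 5016 / 2444
OR = 2.0524

2.0524


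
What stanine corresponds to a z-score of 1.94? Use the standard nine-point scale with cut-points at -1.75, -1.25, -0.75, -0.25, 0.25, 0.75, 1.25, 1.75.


Stanine boundaries: [-1.75, -1.25, -0.75, -0.25, 0.25, 0.75, 1.25, 1.75]
z = 1.94
Check each boundary:
  z >= -1.75 -> could be stanine 2
  z >= -1.25 -> could be stanine 3
  z >= -0.75 -> could be stanine 4
  z >= -0.25 -> could be stanine 5
  z >= 0.25 -> could be stanine 6
  z >= 0.75 -> could be stanine 7
  z >= 1.25 -> could be stanine 8
  z >= 1.75 -> could be stanine 9
Highest qualifying boundary gives stanine = 9

9


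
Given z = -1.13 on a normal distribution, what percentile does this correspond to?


CDF(z) = 0.5 * (1 + erf(z/sqrt(2)))
erf(-0.799) = -0.7415
CDF = 0.1292
Percentile rank = 0.1292 * 100 = 12.92

12.92


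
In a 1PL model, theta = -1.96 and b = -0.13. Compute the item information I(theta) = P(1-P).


P = 1/(1+exp(-(-1.96--0.13))) = 0.1382
I = P*(1-P) = 0.1382 * 0.8618
I = 0.1191

0.1191


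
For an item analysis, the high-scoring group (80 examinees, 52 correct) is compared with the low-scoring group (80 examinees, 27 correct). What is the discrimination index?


p_upper = 52/80 = 0.65
p_lower = 27/80 = 0.3375
D = 0.65 - 0.3375 = 0.3125

0.3125


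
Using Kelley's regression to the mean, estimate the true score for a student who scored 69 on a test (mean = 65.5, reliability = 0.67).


T_est = rxx * X + (1 - rxx) * mean
T_est = 0.67 * 69 + 0.33 * 65.5
T_est = 46.23 + 21.615
T_est = 67.845

67.845


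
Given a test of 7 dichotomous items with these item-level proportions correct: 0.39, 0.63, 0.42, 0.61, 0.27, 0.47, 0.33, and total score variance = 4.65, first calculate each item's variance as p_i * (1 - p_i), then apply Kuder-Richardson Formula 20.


For each item, compute p_i * q_i:
  Item 1: 0.39 * 0.61 = 0.2379
  Item 2: 0.63 * 0.37 = 0.2331
  Item 3: 0.42 * 0.58 = 0.2436
  Item 4: 0.61 * 0.39 = 0.2379
  Item 5: 0.27 * 0.73 = 0.1971
  Item 6: 0.47 * 0.53 = 0.2491
  Item 7: 0.33 * 0.67 = 0.2211
Sum(p_i * q_i) = 0.2379 + 0.2331 + 0.2436 + 0.2379 + 0.1971 + 0.2491 + 0.2211 = 1.6198
KR-20 = (k/(k-1)) * (1 - Sum(p_i*q_i) / Var_total)
= (7/6) * (1 - 1.6198/4.65)
= 1.1667 * 0.6517
KR-20 = 0.7603

0.7603


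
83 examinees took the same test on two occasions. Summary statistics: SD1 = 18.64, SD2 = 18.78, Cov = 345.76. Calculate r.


r = cov(X,Y) / (SD_X * SD_Y)
r = 345.76 / (18.64 * 18.78)
r = 345.76 / 350.0592
r = 0.9877

0.9877


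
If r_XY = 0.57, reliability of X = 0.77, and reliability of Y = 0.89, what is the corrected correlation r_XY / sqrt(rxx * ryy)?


r_corrected = rxy / sqrt(rxx * ryy)
= 0.57 / sqrt(0.77 * 0.89)
= 0.57 / sqrt(0.6853)
= 0.57 / 0.827828
r_corrected = 0.6885

0.6885


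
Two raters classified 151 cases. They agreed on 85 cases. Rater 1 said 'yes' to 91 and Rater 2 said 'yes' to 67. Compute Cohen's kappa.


P_o = 85/151 = 0.562914
P_e = (91*67 + 60*84) / 22801 = 0.488443
kappa = (P_o - P_e) / (1 - P_e)
kappa = (0.562914 - 0.488443) / (1 - 0.488443)
kappa = 0.1456

0.1456


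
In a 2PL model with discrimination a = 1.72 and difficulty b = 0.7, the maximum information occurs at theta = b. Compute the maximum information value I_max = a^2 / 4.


For 2PL, max info at theta = b = 0.7
I_max = a^2 / 4 = 1.72^2 / 4
= 2.9584 / 4
I_max = 0.7396

0.7396


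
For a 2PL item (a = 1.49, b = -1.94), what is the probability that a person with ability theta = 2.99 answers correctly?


a*(theta - b) = 1.49 * (2.99 - -1.94) = 7.3457
exp(-7.3457) = 0.0006
P = 1 / (1 + 0.0006)
P = 0.9994

0.9994


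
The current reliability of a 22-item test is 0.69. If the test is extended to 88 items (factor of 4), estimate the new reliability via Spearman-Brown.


r_new = (n * rxx) / (1 + (n-1) * rxx)
r_new = (4 * 0.69) / (1 + 3 * 0.69)
r_new = 2.76 / 3.07
r_new = 0.899

0.899


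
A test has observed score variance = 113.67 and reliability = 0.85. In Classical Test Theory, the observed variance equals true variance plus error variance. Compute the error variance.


var_true = rxx * var_obs = 0.85 * 113.67 = 96.6195
var_error = var_obs - var_true
var_error = 113.67 - 96.6195
var_error = 17.0505

17.0505


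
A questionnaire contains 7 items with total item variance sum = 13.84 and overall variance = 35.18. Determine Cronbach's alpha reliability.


alpha = (k/(k-1)) * (1 - sum(si^2)/s_total^2)
= (7/6) * (1 - 13.84/35.18)
alpha = 0.7077

0.7077


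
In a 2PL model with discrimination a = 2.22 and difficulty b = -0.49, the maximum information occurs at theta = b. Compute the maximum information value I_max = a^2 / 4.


For 2PL, max info at theta = b = -0.49
I_max = a^2 / 4 = 2.22^2 / 4
= 4.9284 / 4
I_max = 1.2321

1.2321


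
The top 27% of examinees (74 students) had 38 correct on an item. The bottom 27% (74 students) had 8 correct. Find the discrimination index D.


p_upper = 38/74 = 0.5135
p_lower = 8/74 = 0.1081
D = 0.5135 - 0.1081 = 0.4054

0.4054


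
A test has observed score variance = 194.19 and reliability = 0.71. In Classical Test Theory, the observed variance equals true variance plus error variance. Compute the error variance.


var_true = rxx * var_obs = 0.71 * 194.19 = 137.8749
var_error = var_obs - var_true
var_error = 194.19 - 137.8749
var_error = 56.3151

56.3151


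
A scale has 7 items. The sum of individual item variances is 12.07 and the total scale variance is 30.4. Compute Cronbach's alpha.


alpha = (k/(k-1)) * (1 - sum(si^2)/s_total^2)
= (7/6) * (1 - 12.07/30.4)
alpha = 0.7035

0.7035


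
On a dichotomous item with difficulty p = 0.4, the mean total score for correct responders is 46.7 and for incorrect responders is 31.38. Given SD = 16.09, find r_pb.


q = 1 - p = 0.6
rpb = ((M1 - M0) / SD) * sqrt(p * q)
rpb = ((46.7 - 31.38) / 16.09) * sqrt(0.4 * 0.6)
rpb = 0.4665

0.4665


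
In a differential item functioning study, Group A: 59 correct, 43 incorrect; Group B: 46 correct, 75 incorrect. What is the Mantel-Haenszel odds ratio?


Odds_A = 59/43 = 1.3721
Odds_B = 46/75 = 0.6133
OR = Odds_A / Odds_B = 1.3721 / 0.6133
Exactly, OR = (59 * 75) / (43 * 46) = 4425 / 1978
OR = 2.2371

2.2371


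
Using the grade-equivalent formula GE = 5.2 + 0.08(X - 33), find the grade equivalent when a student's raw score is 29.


raw - median = 29 - 33 = -4
slope * diff = 0.08 * -4 = -0.32
GE = 5.2 + -0.32
GE = 4.88

4.88


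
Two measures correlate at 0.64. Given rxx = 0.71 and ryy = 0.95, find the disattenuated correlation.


r_corrected = rxy / sqrt(rxx * ryy)
= 0.64 / sqrt(0.71 * 0.95)
= 0.64 / sqrt(0.6745)
= 0.64 / 0.821279
r_corrected = 0.7793

0.7793


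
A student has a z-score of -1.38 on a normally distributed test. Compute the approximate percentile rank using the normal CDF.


CDF(z) = 0.5 * (1 + erf(z/sqrt(2)))
erf(-0.9758) = -0.8324
CDF = 0.0838
Percentile rank = 0.0838 * 100 = 8.38

8.38


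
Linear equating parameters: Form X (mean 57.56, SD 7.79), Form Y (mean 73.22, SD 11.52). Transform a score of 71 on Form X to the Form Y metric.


slope = SD_Y / SD_X = 11.52 / 7.79 ~ 1.4788
intercept = mean_Y - slope * mean_X = 73.22 - (11.52 / 7.79) * 57.56 ~ -11.9008
Y = slope * X + intercept. To avoid rounding drift from the rounded slope/intercept, evaluate the equivalent form Y = mean_Y + SD_Y * (X - mean_X) / SD_X at full precision:
Y = 73.22 + 11.52 * (71 - 57.56) / 7.79
Y = 73.22 + 11.52 * 13.44 / 7.79
Y = 73.22 + 154.8288 / 7.79
Y = 73.22 + 19.8753
Y = 93.0953

93.0953


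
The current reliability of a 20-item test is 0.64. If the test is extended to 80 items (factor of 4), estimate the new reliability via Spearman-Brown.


r_new = (n * rxx) / (1 + (n-1) * rxx)
r_new = (4 * 0.64) / (1 + 3 * 0.64)
r_new = 2.56 / 2.92
r_new = 0.8767

0.8767


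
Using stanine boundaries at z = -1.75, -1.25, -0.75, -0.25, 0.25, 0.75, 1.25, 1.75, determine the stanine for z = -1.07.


Stanine boundaries: [-1.75, -1.25, -0.75, -0.25, 0.25, 0.75, 1.25, 1.75]
z = -1.07
Check each boundary:
  z >= -1.75 -> could be stanine 2
  z >= -1.25 -> could be stanine 3
  z < -0.75
  z < -0.25
  z < 0.25
  z < 0.75
  z < 1.25
  z < 1.75
Highest qualifying boundary gives stanine = 3

3


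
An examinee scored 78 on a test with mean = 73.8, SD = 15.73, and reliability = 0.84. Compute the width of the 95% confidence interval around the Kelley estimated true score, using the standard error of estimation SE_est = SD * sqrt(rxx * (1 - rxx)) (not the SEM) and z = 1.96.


True score estimate = 0.84*78 + 0.16*73.8 = 77.328
SE_est = SD * sqrt(rxx * (1 - rxx)) = 15.73 * sqrt(0.84 * 0.16) = 15.73 * sqrt(0.1344) = 5.766713
CI = T_est +/- z * SE_est, so width = 2 * z * SE_est = 2 * 1.96 * 5.766713
Width = 22.6055

22.6055


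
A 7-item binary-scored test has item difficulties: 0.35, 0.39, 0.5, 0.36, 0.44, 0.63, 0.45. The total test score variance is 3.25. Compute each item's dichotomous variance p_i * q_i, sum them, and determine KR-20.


For each item, compute p_i * q_i:
  Item 1: 0.35 * 0.65 = 0.2275
  Item 2: 0.39 * 0.61 = 0.2379
  Item 3: 0.5 * 0.5 = 0.25
  Item 4: 0.36 * 0.64 = 0.2304
  Item 5: 0.44 * 0.56 = 0.2464
  Item 6: 0.63 * 0.37 = 0.2331
  Item 7: 0.45 * 0.55 = 0.2475
Sum(p_i * q_i) = 0.2275 + 0.2379 + 0.25 + 0.2304 + 0.2464 + 0.2331 + 0.2475 = 1.6728
KR-20 = (k/(k-1)) * (1 - Sum(p_i*q_i) / Var_total)
= (7/6) * (1 - 1.6728/3.25)
= 1.1667 * 0.4853
KR-20 = 0.5662

0.5662


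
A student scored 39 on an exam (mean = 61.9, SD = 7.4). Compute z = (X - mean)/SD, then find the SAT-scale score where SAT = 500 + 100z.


z = (X - mean) / SD = (39 - 61.9) / 7.4
z = -22.9 / 7.4
z = -3.0946
SAT-scale = SAT = 500 + 100z
Carry z at full precision (z = -22.9 / 7.4) into the conversion:
SAT-scale = 500 + 100 * (-22.9 / 7.4) = 500 + -2290 / 7.4
SAT-scale = 500 + -309.4595
SAT-scale = 190.5405

190.5405


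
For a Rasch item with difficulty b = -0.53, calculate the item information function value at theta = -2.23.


P = 1/(1+exp(-(-2.23--0.53))) = 0.1545
I = P*(1-P) = 0.1545 * 0.8455
I = 0.1306

0.1306


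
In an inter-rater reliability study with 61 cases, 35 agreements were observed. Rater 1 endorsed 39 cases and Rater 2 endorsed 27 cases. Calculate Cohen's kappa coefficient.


P_o = 35/61 = 0.57377
P_e = (39*27 + 22*34) / 3721 = 0.48401
kappa = (P_o - P_e) / (1 - P_e)
kappa = (0.57377 - 0.48401) / (1 - 0.48401)
kappa = 0.174

0.174


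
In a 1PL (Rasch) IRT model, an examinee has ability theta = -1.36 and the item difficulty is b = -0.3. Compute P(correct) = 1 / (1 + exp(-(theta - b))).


theta - b = -1.36 - -0.3 = -1.06
exp(-(theta - b)) = exp(1.06) = 2.8864
P = 1 / (1 + 2.8864)
P = 0.2573

0.2573


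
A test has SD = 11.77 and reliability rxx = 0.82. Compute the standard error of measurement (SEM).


SEM = SD * sqrt(1 - rxx)
SEM = 11.77 * sqrt(1 - 0.82)
SEM = 11.77 * sqrt(0.18) = 11.77 * 0.424264
SEM = 4.9936

4.9936


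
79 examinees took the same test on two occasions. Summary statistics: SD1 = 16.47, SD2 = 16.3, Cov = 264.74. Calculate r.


r = cov(X,Y) / (SD_X * SD_Y)
r = 264.74 / (16.47 * 16.3)
r = 264.74 / 268.461
r = 0.9861

0.9861


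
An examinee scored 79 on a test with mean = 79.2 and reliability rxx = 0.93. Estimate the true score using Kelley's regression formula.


T_est = rxx * X + (1 - rxx) * mean
T_est = 0.93 * 79 + 0.07 * 79.2
T_est = 73.47 + 5.544
T_est = 79.014

79.014


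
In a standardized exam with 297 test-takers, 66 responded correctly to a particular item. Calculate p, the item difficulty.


Item difficulty p = number correct / total examinees
p = 66 / 297
p = 0.2222

0.2222


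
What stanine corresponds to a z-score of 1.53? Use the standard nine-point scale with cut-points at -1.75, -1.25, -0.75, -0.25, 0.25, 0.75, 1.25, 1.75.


Stanine boundaries: [-1.75, -1.25, -0.75, -0.25, 0.25, 0.75, 1.25, 1.75]
z = 1.53
Check each boundary:
  z >= -1.75 -> could be stanine 2
  z >= -1.25 -> could be stanine 3
  z >= -0.75 -> could be stanine 4
  z >= -0.25 -> could be stanine 5
  z >= 0.25 -> could be stanine 6
  z >= 0.75 -> could be stanine 7
  z >= 1.25 -> could be stanine 8
  z < 1.75
Highest qualifying boundary gives stanine = 8

8


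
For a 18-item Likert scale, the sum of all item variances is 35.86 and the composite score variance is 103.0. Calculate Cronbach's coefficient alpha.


alpha = (k/(k-1)) * (1 - sum(si^2)/s_total^2)
= (18/17) * (1 - 35.86/103.0)
alpha = 0.6902

0.6902


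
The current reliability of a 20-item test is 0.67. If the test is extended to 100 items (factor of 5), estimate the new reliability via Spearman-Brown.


r_new = (n * rxx) / (1 + (n-1) * rxx)
r_new = (5 * 0.67) / (1 + 4 * 0.67)
r_new = 3.35 / 3.68
r_new = 0.9103

0.9103


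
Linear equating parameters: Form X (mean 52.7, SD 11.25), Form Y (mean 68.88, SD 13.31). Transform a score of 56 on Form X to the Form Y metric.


slope = SD_Y / SD_X = 13.31 / 11.25 ~ 1.1831
intercept = mean_Y - slope * mean_X = 68.88 - (13.31 / 11.25) * 52.7 ~ 6.53
Y = slope * X + intercept. To avoid rounding drift from the rounded slope/intercept, evaluate the equivalent form Y = mean_Y + SD_Y * (X - mean_X) / SD_X at full precision:
Y = 68.88 + 13.31 * (56 - 52.7) / 11.25
Y = 68.88 + 13.31 * 3.3 / 11.25
Y = 68.88 + 43.923 / 11.25
Y = 68.88 + 3.9043
Y = 72.7843

72.7843


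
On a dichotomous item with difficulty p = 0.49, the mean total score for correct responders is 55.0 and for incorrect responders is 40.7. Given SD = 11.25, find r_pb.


q = 1 - p = 0.51
rpb = ((M1 - M0) / SD) * sqrt(p * q)
rpb = ((55.0 - 40.7) / 11.25) * sqrt(0.49 * 0.51)
rpb = 0.6354

0.6354


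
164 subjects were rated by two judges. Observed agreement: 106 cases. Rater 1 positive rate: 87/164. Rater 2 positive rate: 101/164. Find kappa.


P_o = 106/164 = 0.646341
P_e = (87*101 + 77*63) / 26896 = 0.507064
kappa = (P_o - P_e) / (1 - P_e)
kappa = (0.646341 - 0.507064) / (1 - 0.507064)
kappa = 0.2825

0.2825


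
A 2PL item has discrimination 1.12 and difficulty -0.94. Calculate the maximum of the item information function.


For 2PL, max info at theta = b = -0.94
I_max = a^2 / 4 = 1.12^2 / 4
= 1.2544 / 4
I_max = 0.3136

0.3136


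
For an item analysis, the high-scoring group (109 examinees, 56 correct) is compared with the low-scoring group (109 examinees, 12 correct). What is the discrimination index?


p_upper = 56/109 = 0.5138
p_lower = 12/109 = 0.1101
D = 0.5138 - 0.1101 = 0.4037

0.4037


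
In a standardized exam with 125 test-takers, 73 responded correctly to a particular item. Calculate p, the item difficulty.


Item difficulty p = number correct / total examinees
p = 73 / 125
p = 0.584

0.584


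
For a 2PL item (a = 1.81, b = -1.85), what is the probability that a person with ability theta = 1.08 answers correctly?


a*(theta - b) = 1.81 * (1.08 - -1.85) = 5.3033
exp(-5.3033) = 0.005
P = 1 / (1 + 0.005)
P = 0.995

0.995


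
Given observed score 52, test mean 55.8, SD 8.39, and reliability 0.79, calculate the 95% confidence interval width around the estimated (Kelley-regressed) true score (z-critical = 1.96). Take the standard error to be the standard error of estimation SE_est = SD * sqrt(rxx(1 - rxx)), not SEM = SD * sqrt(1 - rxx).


True score estimate = 0.79*52 + 0.21*55.8 = 52.798
SE_est = SD * sqrt(rxx * (1 - rxx)) = 8.39 * sqrt(0.79 * 0.21) = 8.39 * sqrt(0.1659) = 3.417316
CI = T_est +/- z * SE_est, so width = 2 * z * SE_est = 2 * 1.96 * 3.417316
Width = 13.3959

13.3959


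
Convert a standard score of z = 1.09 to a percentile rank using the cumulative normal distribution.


CDF(z) = 0.5 * (1 + erf(z/sqrt(2)))
erf(0.7707) = 0.7243
CDF = 0.8621
Percentile rank = 0.8621 * 100 = 86.21

86.21


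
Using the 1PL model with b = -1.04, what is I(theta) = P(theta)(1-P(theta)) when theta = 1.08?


P = 1/(1+exp(-(1.08--1.04))) = 0.8928
I = P*(1-P) = 0.8928 * 0.1072
I = 0.0957

0.0957


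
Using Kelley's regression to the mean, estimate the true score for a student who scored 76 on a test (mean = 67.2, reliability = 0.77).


T_est = rxx * X + (1 - rxx) * mean
T_est = 0.77 * 76 + 0.23 * 67.2
T_est = 58.52 + 15.456
T_est = 73.976

73.976


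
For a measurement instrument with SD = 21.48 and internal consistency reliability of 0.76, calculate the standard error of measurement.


SEM = SD * sqrt(1 - rxx)
SEM = 21.48 * sqrt(1 - 0.76)
SEM = 21.48 * sqrt(0.24) = 21.48 * 0.489898
SEM = 10.523

10.523


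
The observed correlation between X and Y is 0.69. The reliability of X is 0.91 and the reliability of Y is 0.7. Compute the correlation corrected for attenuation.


r_corrected = rxy / sqrt(rxx * ryy)
= 0.69 / sqrt(0.91 * 0.7)
= 0.69 / sqrt(0.637)
= 0.69 / 0.798123
r_corrected = 0.8645

0.8645


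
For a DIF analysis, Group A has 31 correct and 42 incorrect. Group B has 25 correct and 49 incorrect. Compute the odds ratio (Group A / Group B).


Odds_A = 31/42 = 0.7381
Odds_B = 25/49 = 0.5102
OR = Odds_A / Odds_B = 0.7381 / 0.5102
Exactly, OR = (31 * 49) / (42 * 25) = 1519 / 1050
OR = 1.4467

1.4467


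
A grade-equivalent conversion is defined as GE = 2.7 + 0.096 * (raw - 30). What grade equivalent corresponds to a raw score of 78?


raw - median = 78 - 30 = 48
slope * diff = 0.096 * 48 = 4.608
GE = 2.7 + 4.608
GE = 7.308

7.308


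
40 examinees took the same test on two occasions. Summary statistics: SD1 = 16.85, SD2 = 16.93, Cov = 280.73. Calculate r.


r = cov(X,Y) / (SD_X * SD_Y)
r = 280.73 / (16.85 * 16.93)
r = 280.73 / 285.2705
r = 0.9841

0.9841


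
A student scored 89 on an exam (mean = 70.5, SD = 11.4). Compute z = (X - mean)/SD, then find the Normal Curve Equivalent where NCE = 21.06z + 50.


z = (X - mean) / SD = (89 - 70.5) / 11.4
z = 18.5 / 11.4
z = 1.6228
NCE = NCE = 21.06z + 50
Carry z at full precision (z = 18.5 / 11.4) into the conversion:
NCE = 21.06 * (18.5 / 11.4) + 50 = 389.61 / 11.4 + 50
NCE = 34.1763 + 50
NCE = 84.1763

84.1763


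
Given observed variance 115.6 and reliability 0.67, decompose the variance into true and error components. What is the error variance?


var_true = rxx * var_obs = 0.67 * 115.6 = 77.452
var_error = var_obs - var_true
var_error = 115.6 - 77.452
var_error = 38.148

38.148


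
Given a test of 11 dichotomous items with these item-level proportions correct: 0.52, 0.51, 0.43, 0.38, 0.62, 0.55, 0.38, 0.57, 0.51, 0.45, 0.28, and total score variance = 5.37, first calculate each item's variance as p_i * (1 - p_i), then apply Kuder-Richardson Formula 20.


For each item, compute p_i * q_i:
  Item 1: 0.52 * 0.48 = 0.2496
  Item 2: 0.51 * 0.49 = 0.2499
  Item 3: 0.43 * 0.57 = 0.2451
  Item 4: 0.38 * 0.62 = 0.2356
  Item 5: 0.62 * 0.38 = 0.2356
  Item 6: 0.55 * 0.45 = 0.2475
  Item 7: 0.38 * 0.62 = 0.2356
  Item 8: 0.57 * 0.43 = 0.2451
  Item 9: 0.51 * 0.49 = 0.2499
  Item 10: 0.45 * 0.55 = 0.2475
  Item 11: 0.28 * 0.72 = 0.2016
Sum(p_i * q_i) = 0.2496 + 0.2499 + 0.2451 + 0.2356 + 0.2356 + 0.2475 + 0.2356 + 0.2451 + 0.2499 + 0.2475 + 0.2016 = 2.643
KR-20 = (k/(k-1)) * (1 - Sum(p_i*q_i) / Var_total)
= (11/10) * (1 - 2.643/5.37)
= 1.1 * 0.5078
KR-20 = 0.5586

0.5586


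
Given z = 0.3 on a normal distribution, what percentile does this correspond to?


CDF(z) = 0.5 * (1 + erf(z/sqrt(2)))
erf(0.2121) = 0.2358
CDF = 0.6179
Percentile rank = 0.6179 * 100 = 61.79

61.79


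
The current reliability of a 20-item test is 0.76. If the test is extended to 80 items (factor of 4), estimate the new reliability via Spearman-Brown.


r_new = (n * rxx) / (1 + (n-1) * rxx)
r_new = (4 * 0.76) / (1 + 3 * 0.76)
r_new = 3.04 / 3.28
r_new = 0.9268

0.9268


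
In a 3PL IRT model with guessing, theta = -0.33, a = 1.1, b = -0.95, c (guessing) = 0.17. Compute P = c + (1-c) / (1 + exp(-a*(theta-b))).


logit = 1.1*(-0.33 - -0.95) = 0.682
P* = 1/(1 + exp(-0.682)) = 0.6642
P = 0.17 + (1 - 0.17) * 0.6642
P = 0.7213

0.7213


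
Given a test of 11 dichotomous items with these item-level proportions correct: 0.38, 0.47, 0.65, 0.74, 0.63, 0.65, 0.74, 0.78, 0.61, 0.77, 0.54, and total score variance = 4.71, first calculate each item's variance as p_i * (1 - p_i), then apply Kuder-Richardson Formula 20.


For each item, compute p_i * q_i:
  Item 1: 0.38 * 0.62 = 0.2356
  Item 2: 0.47 * 0.53 = 0.2491
  Item 3: 0.65 * 0.35 = 0.2275
  Item 4: 0.74 * 0.26 = 0.1924
  Item 5: 0.63 * 0.37 = 0.2331
  Item 6: 0.65 * 0.35 = 0.2275
  Item 7: 0.74 * 0.26 = 0.1924
  Item 8: 0.78 * 0.22 = 0.1716
  Item 9: 0.61 * 0.39 = 0.2379
  Item 10: 0.77 * 0.23 = 0.1771
  Item 11: 0.54 * 0.46 = 0.2484
Sum(p_i * q_i) = 0.2356 + 0.2491 + 0.2275 + 0.1924 + 0.2331 + 0.2275 + 0.1924 + 0.1716 + 0.2379 + 0.1771 + 0.2484 = 2.3926
KR-20 = (k/(k-1)) * (1 - Sum(p_i*q_i) / Var_total)
= (11/10) * (1 - 2.3926/4.71)
= 1.1 * 0.492
KR-20 = 0.5412

0.5412


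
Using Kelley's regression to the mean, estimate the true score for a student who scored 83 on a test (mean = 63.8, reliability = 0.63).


T_est = rxx * X + (1 - rxx) * mean
T_est = 0.63 * 83 + 0.37 * 63.8
T_est = 52.29 + 23.606
T_est = 75.896

75.896


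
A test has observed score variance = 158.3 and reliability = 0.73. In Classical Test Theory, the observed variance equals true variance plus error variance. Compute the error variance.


var_true = rxx * var_obs = 0.73 * 158.3 = 115.559
var_error = var_obs - var_true
var_error = 158.3 - 115.559
var_error = 42.741

42.741


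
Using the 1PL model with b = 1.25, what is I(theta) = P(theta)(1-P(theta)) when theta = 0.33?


P = 1/(1+exp(-(0.33-1.25))) = 0.285
I = P*(1-P) = 0.285 * 0.715
I = 0.2038

0.2038


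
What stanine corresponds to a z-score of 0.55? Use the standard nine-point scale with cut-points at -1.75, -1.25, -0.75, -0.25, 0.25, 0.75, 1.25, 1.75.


Stanine boundaries: [-1.75, -1.25, -0.75, -0.25, 0.25, 0.75, 1.25, 1.75]
z = 0.55
Check each boundary:
  z >= -1.75 -> could be stanine 2
  z >= -1.25 -> could be stanine 3
  z >= -0.75 -> could be stanine 4
  z >= -0.25 -> could be stanine 5
  z >= 0.25 -> could be stanine 6
  z < 0.75
  z < 1.25
  z < 1.75
Highest qualifying boundary gives stanine = 6

6


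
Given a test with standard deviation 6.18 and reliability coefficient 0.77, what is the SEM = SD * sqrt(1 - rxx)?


SEM = SD * sqrt(1 - rxx)
SEM = 6.18 * sqrt(1 - 0.77)
SEM = 6.18 * sqrt(0.23) = 6.18 * 0.479583
SEM = 2.9638

2.9638


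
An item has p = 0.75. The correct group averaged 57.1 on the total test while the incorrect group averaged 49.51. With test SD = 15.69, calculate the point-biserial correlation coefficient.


q = 1 - p = 0.25
rpb = ((M1 - M0) / SD) * sqrt(p * q)
rpb = ((57.1 - 49.51) / 15.69) * sqrt(0.75 * 0.25)
rpb = 0.2095

0.2095


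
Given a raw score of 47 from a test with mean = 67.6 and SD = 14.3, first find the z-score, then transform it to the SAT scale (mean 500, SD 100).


z = (X - mean) / SD = (47 - 67.6) / 14.3
z = -20.6 / 14.3
z = -1.4406
SAT-scale = SAT = 500 + 100z
Carry z at full precision (z = -20.6 / 14.3) into the conversion:
SAT-scale = 500 + 100 * (-20.6 / 14.3) = 500 + -2060 / 14.3
SAT-scale = 500 + -144.0559
SAT-scale = 355.9441

355.9441


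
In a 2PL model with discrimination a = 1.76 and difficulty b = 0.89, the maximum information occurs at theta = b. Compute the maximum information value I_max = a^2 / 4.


For 2PL, max info at theta = b = 0.89
I_max = a^2 / 4 = 1.76^2 / 4
= 3.0976 / 4
I_max = 0.7744

0.7744


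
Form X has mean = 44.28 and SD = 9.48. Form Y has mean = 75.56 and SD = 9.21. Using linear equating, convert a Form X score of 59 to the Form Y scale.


slope = SD_Y / SD_X = 9.21 / 9.48 ~ 0.9715
intercept = mean_Y - slope * mean_X = 75.56 - (9.21 / 9.48) * 44.28 ~ 32.5411
Y = slope * X + intercept. To avoid rounding drift from the rounded slope/intercept, evaluate the equivalent form Y = mean_Y + SD_Y * (X - mean_X) / SD_X at full precision:
Y = 75.56 + 9.21 * (59 - 44.28) / 9.48
Y = 75.56 + 9.21 * 14.72 / 9.48
Y = 75.56 + 135.5712 / 9.48
Y = 75.56 + 14.3008
Y = 89.8608

89.8608


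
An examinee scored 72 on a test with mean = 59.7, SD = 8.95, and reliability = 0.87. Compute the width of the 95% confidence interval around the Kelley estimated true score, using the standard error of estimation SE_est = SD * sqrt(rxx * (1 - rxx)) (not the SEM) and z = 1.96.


True score estimate = 0.87*72 + 0.13*59.7 = 70.401
SE_est = SD * sqrt(rxx * (1 - rxx)) = 8.95 * sqrt(0.87 * 0.13) = 8.95 * sqrt(0.1131) = 3.009916
CI = T_est +/- z * SE_est, so width = 2 * z * SE_est = 2 * 1.96 * 3.009916
Width = 11.7989

11.7989


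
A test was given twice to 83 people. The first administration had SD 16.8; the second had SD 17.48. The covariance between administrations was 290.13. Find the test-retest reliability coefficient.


r = cov(X,Y) / (SD_X * SD_Y)
r = 290.13 / (16.8 * 17.48)
r = 290.13 / 293.664
r = 0.988

0.988


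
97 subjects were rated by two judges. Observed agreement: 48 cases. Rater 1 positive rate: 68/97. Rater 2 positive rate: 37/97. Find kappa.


P_o = 48/97 = 0.494845
P_e = (68*37 + 29*60) / 9409 = 0.452333
kappa = (P_o - P_e) / (1 - P_e)
kappa = (0.494845 - 0.452333) / (1 - 0.452333)
kappa = 0.0776

0.0776


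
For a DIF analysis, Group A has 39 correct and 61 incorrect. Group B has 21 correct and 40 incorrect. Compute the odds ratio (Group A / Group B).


Odds_A = 39/61 = 0.6393
Odds_B = 21/40 = 0.525
OR = Odds_A / Odds_B = 0.6393 / 0.525
Exactly, OR = (39 * 40) / (61 * 21) = 1560 / 1281
OR = 1.2178

1.2178


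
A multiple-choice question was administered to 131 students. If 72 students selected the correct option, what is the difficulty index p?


Item difficulty p = number correct / total examinees
p = 72 / 131
p = 0.5496

0.5496


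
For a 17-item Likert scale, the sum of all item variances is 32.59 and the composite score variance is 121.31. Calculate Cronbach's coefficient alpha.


alpha = (k/(k-1)) * (1 - sum(si^2)/s_total^2)
= (17/16) * (1 - 32.59/121.31)
alpha = 0.7771

0.7771


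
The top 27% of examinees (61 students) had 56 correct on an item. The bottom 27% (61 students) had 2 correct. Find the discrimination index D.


p_upper = 56/61 = 0.918
p_lower = 2/61 = 0.0328
D = 0.918 - 0.0328 = 0.8852

0.8852


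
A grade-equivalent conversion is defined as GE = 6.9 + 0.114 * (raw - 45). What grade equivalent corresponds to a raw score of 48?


raw - median = 48 - 45 = 3
slope * diff = 0.114 * 3 = 0.342
GE = 6.9 + 0.342
GE = 7.242

7.242


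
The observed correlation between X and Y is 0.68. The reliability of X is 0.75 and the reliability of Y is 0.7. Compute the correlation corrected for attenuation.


r_corrected = rxy / sqrt(rxx * ryy)
= 0.68 / sqrt(0.75 * 0.7)
= 0.68 / sqrt(0.525)
= 0.68 / 0.724569
r_corrected = 0.9385

0.9385


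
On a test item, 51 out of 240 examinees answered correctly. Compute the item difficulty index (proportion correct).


Item difficulty p = number correct / total examinees
p = 51 / 240
p = 0.2125

0.2125


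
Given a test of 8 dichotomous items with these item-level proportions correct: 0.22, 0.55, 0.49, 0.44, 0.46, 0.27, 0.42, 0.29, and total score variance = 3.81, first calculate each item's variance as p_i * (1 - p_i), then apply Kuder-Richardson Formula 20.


For each item, compute p_i * q_i:
  Item 1: 0.22 * 0.78 = 0.1716
  Item 2: 0.55 * 0.45 = 0.2475
  Item 3: 0.49 * 0.51 = 0.2499
  Item 4: 0.44 * 0.56 = 0.2464
  Item 5: 0.46 * 0.54 = 0.2484
  Item 6: 0.27 * 0.73 = 0.1971
  Item 7: 0.42 * 0.58 = 0.2436
  Item 8: 0.29 * 0.71 = 0.2059
Sum(p_i * q_i) = 0.1716 + 0.2475 + 0.2499 + 0.2464 + 0.2484 + 0.1971 + 0.2436 + 0.2059 = 1.8104
KR-20 = (k/(k-1)) * (1 - Sum(p_i*q_i) / Var_total)
= (8/7) * (1 - 1.8104/3.81)
= 1.1429 * 0.5248
KR-20 = 0.5998

0.5998


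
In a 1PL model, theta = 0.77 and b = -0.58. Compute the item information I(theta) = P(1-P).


P = 1/(1+exp(-(0.77--0.58))) = 0.7941
I = P*(1-P) = 0.7941 * 0.2059
I = 0.1635

0.1635


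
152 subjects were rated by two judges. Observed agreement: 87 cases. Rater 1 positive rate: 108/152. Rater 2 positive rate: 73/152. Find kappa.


P_o = 87/152 = 0.572368
P_e = (108*73 + 44*79) / 23104 = 0.49169
kappa = (P_o - P_e) / (1 - P_e)
kappa = (0.572368 - 0.49169) / (1 - 0.49169)
kappa = 0.1587

0.1587


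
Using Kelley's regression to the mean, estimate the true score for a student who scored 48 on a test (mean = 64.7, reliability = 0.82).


T_est = rxx * X + (1 - rxx) * mean
T_est = 0.82 * 48 + 0.18 * 64.7
T_est = 39.36 + 11.646
T_est = 51.006

51.006


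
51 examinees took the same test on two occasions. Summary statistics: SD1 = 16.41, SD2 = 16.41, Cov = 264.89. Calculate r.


r = cov(X,Y) / (SD_X * SD_Y)
r = 264.89 / (16.41 * 16.41)
r = 264.89 / 269.2881
r = 0.9837

0.9837


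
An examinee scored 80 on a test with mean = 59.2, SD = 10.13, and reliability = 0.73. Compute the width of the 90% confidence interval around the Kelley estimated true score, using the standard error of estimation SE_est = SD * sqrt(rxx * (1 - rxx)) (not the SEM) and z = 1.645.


True score estimate = 0.73*80 + 0.27*59.2 = 74.384
SE_est = SD * sqrt(rxx * (1 - rxx)) = 10.13 * sqrt(0.73 * 0.27) = 10.13 * sqrt(0.1971) = 4.497309
CI = T_est +/- z * SE_est, so width = 2 * z * SE_est = 2 * 1.645 * 4.497309
Width = 14.7961

14.7961


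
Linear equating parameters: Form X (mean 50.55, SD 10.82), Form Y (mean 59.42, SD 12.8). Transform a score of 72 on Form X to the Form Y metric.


slope = SD_Y / SD_X = 12.8 / 10.82 ~ 1.183
intercept = mean_Y - slope * mean_X = 59.42 - (12.8 / 10.82) * 50.55 ~ -0.3804
Y = slope * X + intercept. To avoid rounding drift from the rounded slope/intercept, evaluate the equivalent form Y = mean_Y + SD_Y * (X - mean_X) / SD_X at full precision:
Y = 59.42 + 12.8 * (72 - 50.55) / 10.82
Y = 59.42 + 12.8 * 21.45 / 10.82
Y = 59.42 + 274.56 / 10.82
Y = 59.42 + 25.3752
Y = 84.7952

84.7952


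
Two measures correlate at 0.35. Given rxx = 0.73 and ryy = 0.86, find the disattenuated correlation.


r_corrected = rxy / sqrt(rxx * ryy)
= 0.35 / sqrt(0.73 * 0.86)
= 0.35 / sqrt(0.6278)
= 0.35 / 0.792338
r_corrected = 0.4417

0.4417


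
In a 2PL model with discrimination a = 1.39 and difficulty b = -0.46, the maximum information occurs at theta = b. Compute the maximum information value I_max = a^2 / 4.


For 2PL, max info at theta = b = -0.46
I_max = a^2 / 4 = 1.39^2 / 4
= 1.9321 / 4
I_max = 0.483

0.483


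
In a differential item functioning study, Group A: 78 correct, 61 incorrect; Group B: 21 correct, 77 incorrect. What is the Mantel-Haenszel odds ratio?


Odds_A = 78/61 = 1.2787
Odds_B = 21/77 = 0.2727
OR = Odds_A / Odds_B = 1.2787 / 0.2727
Exactly, OR = (78 * 77) / (61 * 21) = 6006 / 1281
OR = 4.6885

4.6885


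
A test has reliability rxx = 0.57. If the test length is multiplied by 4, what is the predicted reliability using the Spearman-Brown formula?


r_new = (n * rxx) / (1 + (n-1) * rxx)
r_new = (4 * 0.57) / (1 + 3 * 0.57)
r_new = 2.28 / 2.71
r_new = 0.8413

0.8413


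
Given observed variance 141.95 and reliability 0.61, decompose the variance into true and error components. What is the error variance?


var_true = rxx * var_obs = 0.61 * 141.95 = 86.5895
var_error = var_obs - var_true
var_error = 141.95 - 86.5895
var_error = 55.3605

55.3605


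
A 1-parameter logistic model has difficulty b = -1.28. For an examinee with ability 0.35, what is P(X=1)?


theta - b = 0.35 - -1.28 = 1.63
exp(-(theta - b)) = exp(-1.63) = 0.1959
P = 1 / (1 + 0.1959)
P = 0.8362

0.8362


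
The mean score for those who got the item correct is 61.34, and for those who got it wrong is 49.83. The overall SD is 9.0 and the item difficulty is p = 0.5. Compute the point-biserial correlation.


q = 1 - p = 0.5
rpb = ((M1 - M0) / SD) * sqrt(p * q)
rpb = ((61.34 - 49.83) / 9.0) * sqrt(0.5 * 0.5)
rpb = 0.6394

0.6394


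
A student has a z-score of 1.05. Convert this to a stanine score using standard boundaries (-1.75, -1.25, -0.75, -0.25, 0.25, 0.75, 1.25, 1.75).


Stanine boundaries: [-1.75, -1.25, -0.75, -0.25, 0.25, 0.75, 1.25, 1.75]
z = 1.05
Check each boundary:
  z >= -1.75 -> could be stanine 2
  z >= -1.25 -> could be stanine 3
  z >= -0.75 -> could be stanine 4
  z >= -0.25 -> could be stanine 5
  z >= 0.25 -> could be stanine 6
  z >= 0.75 -> could be stanine 7
  z < 1.25
  z < 1.75
Highest qualifying boundary gives stanine = 7

7


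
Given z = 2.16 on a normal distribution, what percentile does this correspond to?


CDF(z) = 0.5 * (1 + erf(z/sqrt(2)))
erf(1.5274) = 0.9692
CDF = 0.9846
Percentile rank = 0.9846 * 100 = 98.46

98.46


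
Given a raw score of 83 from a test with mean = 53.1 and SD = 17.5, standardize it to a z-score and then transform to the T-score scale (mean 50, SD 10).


z = (X - mean) / SD = (83 - 53.1) / 17.5
z = 29.9 / 17.5
z = 1.7086
T-score = T = 50 + 10z
Carry z at full precision (z = 29.9 / 17.5) into the conversion:
T-score = 50 + 10 * (29.9 / 17.5) = 50 + 299 / 17.5
T-score = 50 + 17.0857
T-score = 67.0857

67.0857


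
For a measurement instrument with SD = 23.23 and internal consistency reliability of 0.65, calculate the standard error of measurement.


SEM = SD * sqrt(1 - rxx)
SEM = 23.23 * sqrt(1 - 0.65)
SEM = 23.23 * sqrt(0.35) = 23.23 * 0.591608
SEM = 13.7431

13.7431


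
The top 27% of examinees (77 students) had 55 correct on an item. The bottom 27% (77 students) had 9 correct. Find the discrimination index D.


p_upper = 55/77 = 0.7143
p_lower = 9/77 = 0.1169
D = 0.7143 - 0.1169 = 0.5974

0.5974


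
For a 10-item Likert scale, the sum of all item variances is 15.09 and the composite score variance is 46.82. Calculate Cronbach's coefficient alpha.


alpha = (k/(k-1)) * (1 - sum(si^2)/s_total^2)
= (10/9) * (1 - 15.09/46.82)
alpha = 0.753

0.753


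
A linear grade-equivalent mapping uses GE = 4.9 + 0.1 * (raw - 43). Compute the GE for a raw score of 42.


raw - median = 42 - 43 = -1
slope * diff = 0.1 * -1 = -0.1
GE = 4.9 + -0.1
GE = 4.8

4.8


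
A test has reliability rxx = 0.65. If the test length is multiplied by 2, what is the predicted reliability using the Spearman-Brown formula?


r_new = (n * rxx) / (1 + (n-1) * rxx)
r_new = (2 * 0.65) / (1 + 1 * 0.65)
r_new = 1.3 / 1.65
r_new = 0.7879

0.7879


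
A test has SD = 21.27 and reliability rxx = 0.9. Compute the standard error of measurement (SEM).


SEM = SD * sqrt(1 - rxx)
SEM = 21.27 * sqrt(1 - 0.9)
SEM = 21.27 * sqrt(0.1) = 21.27 * 0.316228
SEM = 6.7262

6.7262
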